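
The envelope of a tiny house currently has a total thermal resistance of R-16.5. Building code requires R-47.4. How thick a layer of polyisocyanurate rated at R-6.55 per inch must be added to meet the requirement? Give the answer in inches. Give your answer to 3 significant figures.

4.72 in

ΔR = 47.4 − 16.5 = 30.9 ft²·°F·h/BTU
L = ΔR / (R/in) = 30.9/6.55 = 4.718 in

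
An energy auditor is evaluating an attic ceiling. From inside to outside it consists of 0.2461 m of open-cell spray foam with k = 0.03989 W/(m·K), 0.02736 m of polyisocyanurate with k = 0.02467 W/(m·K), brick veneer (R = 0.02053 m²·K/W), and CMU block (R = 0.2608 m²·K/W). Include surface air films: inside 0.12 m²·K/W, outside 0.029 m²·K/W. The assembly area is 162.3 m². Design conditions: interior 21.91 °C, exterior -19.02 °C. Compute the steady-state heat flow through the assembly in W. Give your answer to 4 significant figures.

861.7 W

0.2461/0.03989 = 6.1695
0.02736/0.02467 = 1.109
R_total = 0.12 + 6.1695 + 1.109 + 0.02053 + 0.2608 + 0.029 = 7.7088 m²·K/W
Q = A·ΔT/R = 162.3 × (21.91 − (-19.02)) / 7.7088 = 861.73 W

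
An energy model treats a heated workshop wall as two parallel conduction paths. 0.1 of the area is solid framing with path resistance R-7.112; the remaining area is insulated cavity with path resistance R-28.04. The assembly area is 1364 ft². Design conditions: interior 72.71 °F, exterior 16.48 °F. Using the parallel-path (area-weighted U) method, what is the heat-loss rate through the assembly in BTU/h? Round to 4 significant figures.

U_eff = 0.9/28.04 + 0.1/7.112 = 0.032097 + 0.014061 = 0.046158
R_eff = 1/U_eff = 21.665 ft²·°F·h/BTU
Q = 1364 × (72.71 − 16.48) / 21.665 = 3540.2 BTU/h

3540 BTU/h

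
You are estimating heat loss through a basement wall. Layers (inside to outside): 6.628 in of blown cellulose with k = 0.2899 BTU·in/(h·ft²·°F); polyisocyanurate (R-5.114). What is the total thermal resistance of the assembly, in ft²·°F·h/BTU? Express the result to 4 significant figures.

6.628/0.2899 = 22.863
R_total = 22.863 + 5.114 = 27.977 ft²·°F·h/BTU

27.98 ft²·°F·h/BTU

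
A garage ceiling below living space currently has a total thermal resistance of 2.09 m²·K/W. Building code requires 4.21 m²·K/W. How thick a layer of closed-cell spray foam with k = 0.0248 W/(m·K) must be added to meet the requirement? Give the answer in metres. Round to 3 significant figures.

0.0526 m

ΔR = 4.21 − 2.09 = 2.12 m²·K/W
L = ΔR × k = 2.12 × 0.0248 = 0.05258 m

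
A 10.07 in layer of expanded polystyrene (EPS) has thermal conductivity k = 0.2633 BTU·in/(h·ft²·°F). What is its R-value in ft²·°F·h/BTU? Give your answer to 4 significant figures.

38.25 ft²·°F·h/BTU

R = L/k = 10.07/0.2633 = 38.245 ft²·°F·h/BTU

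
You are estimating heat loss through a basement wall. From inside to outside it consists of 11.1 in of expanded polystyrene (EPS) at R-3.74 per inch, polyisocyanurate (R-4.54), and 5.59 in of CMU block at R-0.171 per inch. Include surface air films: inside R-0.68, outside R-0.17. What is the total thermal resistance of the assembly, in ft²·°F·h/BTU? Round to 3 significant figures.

47.9 ft²·°F·h/BTU

11.1 × 3.74 = 41.51
5.59 × 0.171 = 0.9559
R_total = 0.68 + 41.51 + 4.54 + 0.9559 + 0.17 = 47.86 ft²·°F·h/BTU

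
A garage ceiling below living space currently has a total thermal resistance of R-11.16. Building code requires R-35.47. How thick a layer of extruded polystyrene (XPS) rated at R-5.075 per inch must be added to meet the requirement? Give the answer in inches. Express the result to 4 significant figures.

4.790 in

ΔR = 35.47 − 11.16 = 24.31 ft²·°F·h/BTU
L = ΔR / (R/in) = 24.31/5.075 = 4.7901 in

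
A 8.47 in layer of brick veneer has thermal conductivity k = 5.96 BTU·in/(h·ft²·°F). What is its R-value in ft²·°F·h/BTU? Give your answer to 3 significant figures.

R = L/k = 8.47/5.96 = 1.421 ft²·°F·h/BTU

1.42 ft²·°F·h/BTU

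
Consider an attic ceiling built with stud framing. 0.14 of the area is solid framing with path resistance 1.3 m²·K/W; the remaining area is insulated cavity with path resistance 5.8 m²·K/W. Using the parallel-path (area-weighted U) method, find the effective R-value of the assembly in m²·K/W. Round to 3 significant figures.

U_eff = 0.86/5.8 + 0.14/1.3 = 0.1483 + 0.1077 = 0.256
R_eff = 1/U_eff = 3.907 m²·K/W

3.91 m²·K/W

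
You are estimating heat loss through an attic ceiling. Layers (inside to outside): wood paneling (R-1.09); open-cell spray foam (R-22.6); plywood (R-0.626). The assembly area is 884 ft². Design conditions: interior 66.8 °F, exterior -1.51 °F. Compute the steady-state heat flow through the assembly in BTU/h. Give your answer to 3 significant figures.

2480 BTU/h

R_total = 1.09 + 22.6 + 0.626 = 24.32 ft²·°F·h/BTU
Q = A·ΔT/R = 884 × (66.8 − (-1.51)) / 24.32 = 2483 BTU/h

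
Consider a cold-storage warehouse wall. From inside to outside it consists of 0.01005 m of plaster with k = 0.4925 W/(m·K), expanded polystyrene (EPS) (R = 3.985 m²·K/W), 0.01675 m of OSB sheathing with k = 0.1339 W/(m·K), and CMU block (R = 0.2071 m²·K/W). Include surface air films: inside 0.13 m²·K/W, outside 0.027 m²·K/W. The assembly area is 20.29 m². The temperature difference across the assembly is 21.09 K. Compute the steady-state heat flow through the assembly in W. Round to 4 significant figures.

0.01005/0.4925 = 0.020406
0.01675/0.1339 = 0.12509
R_total = 0.13 + 0.020406 + 3.985 + 0.12509 + 0.2071 + 0.027 = 4.4946 m²·K/W
Q = A·ΔT/R = 20.29 × 21.09 / 4.4946 = 95.207 W

95.21 W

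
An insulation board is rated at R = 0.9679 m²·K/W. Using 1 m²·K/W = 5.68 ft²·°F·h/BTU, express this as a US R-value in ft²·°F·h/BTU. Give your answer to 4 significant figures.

5.498 ft²·°F·h/BTU

R_US = 0.9679 × 5.68 = 5.4977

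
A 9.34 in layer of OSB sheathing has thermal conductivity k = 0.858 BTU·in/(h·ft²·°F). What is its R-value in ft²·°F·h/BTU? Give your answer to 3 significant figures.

10.9 ft²·°F·h/BTU

R = L/k = 9.34/0.858 = 10.89 ft²·°F·h/BTU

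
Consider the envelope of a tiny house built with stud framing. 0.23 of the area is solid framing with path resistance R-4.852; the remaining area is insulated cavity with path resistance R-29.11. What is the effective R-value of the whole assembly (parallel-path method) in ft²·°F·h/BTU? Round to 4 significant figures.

U_eff = 0.77/29.11 + 0.23/4.852 = 0.026451 + 0.047403 = 0.073855
R_eff = 1/U_eff = 13.54 ft²·°F·h/BTU

13.54 ft²·°F·h/BTU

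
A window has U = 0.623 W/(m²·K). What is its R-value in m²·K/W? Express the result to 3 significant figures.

1.61 m²·K/W

R = 1/U = 1/0.623 = 1.605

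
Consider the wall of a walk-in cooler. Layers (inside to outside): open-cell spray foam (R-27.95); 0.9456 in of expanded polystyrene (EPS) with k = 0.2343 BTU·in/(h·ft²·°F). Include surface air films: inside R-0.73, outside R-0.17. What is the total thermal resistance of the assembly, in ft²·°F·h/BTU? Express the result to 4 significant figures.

0.9456/0.2343 = 4.0359
R_total = 0.73 + 27.95 + 4.0359 + 0.17 = 32.886 ft²·°F·h/BTU

32.89 ft²·°F·h/BTU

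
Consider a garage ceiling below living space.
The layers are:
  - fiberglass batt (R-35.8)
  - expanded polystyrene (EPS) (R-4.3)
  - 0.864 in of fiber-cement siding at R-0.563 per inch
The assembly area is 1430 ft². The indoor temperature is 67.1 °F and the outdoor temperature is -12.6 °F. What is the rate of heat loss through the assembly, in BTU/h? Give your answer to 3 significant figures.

2810 BTU/h

0.864 × 0.563 = 0.4864
R_total = 35.8 + 4.3 + 0.4864 = 40.59 ft²·°F·h/BTU
Q = A·ΔT/R = 1430 × (67.1 − (-12.6)) / 40.59 = 2808 BTU/h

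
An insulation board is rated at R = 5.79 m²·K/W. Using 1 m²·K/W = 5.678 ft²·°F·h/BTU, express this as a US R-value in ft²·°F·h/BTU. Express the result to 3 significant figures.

32.9 ft²·°F·h/BTU

R_US = 5.79 × 5.678 = 32.88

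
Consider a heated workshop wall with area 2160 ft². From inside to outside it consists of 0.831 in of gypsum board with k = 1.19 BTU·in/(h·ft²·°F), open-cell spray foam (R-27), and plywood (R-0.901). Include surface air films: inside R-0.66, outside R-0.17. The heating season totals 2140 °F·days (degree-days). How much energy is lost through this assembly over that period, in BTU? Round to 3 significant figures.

3770000 BTU

0.831/1.19 = 0.6983
R_total = 0.66 + 0.6983 + 27 + 0.901 + 0.17 = 29.43 ft²·°F·h/BTU
E = A × HDD × 24 / R = 2160 × 2140 × 24 / 29.43 = 3770000 BTU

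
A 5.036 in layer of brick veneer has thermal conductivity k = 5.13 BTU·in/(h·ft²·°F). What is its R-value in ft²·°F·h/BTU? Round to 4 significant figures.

R = L/k = 5.036/5.13 = 0.98168 ft²·°F·h/BTU

0.9817 ft²·°F·h/BTU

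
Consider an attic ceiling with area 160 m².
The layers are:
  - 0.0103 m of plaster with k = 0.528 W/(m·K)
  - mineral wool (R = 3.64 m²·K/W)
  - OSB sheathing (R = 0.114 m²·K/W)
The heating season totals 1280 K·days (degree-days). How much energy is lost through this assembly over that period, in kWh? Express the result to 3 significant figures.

1300 kWh

0.0103/0.528 = 0.01951
R_total = 0.01951 + 3.64 + 0.114 = 3.774 m²·K/W
E = A × HDD × 24 / R / 1000 = 160 × 1280 × 24 / 3.774 / 1000 = 1303 kWh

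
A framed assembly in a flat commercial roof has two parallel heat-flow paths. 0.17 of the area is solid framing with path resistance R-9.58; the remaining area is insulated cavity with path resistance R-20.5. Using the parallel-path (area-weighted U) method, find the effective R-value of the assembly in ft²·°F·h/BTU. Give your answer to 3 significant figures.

U_eff = 0.83/20.5 + 0.17/9.58 = 0.04049 + 0.01775 = 0.05823
R_eff = 1/U_eff = 17.17 ft²·°F·h/BTU

17.2 ft²·°F·h/BTU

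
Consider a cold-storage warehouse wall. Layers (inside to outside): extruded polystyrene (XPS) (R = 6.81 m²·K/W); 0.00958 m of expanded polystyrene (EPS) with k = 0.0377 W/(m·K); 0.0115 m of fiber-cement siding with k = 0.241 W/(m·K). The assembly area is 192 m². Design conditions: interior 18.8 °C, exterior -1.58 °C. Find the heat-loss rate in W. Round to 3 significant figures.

550 W

0.00958/0.0377 = 0.2541
0.0115/0.241 = 0.04772
R_total = 6.81 + 0.2541 + 0.04772 = 7.112 m²·K/W
Q = A·ΔT/R = 192 × (18.8 − (-1.58)) / 7.112 = 550.2 W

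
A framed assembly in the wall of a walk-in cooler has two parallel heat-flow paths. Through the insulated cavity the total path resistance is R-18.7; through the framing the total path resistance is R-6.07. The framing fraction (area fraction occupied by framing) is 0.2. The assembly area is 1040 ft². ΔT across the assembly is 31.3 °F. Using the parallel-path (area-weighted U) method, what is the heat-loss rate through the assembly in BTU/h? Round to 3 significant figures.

U_eff = 0.8/18.7 + 0.2/6.07 = 0.04278 + 0.03295 = 0.07573
R_eff = 1/U_eff = 13.2 ft²·°F·h/BTU
Q = 1040 × 31.3 / 13.2 = 2465 BTU/h

2470 BTU/h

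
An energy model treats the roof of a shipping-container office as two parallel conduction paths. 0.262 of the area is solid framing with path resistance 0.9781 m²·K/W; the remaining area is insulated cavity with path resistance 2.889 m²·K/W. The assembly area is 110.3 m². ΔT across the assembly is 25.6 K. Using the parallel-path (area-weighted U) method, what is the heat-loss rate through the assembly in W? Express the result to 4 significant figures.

U_eff = 0.738/2.889 + 0.262/0.9781 = 0.25545 + 0.26787 = 0.52332
R_eff = 1/U_eff = 1.9109 m²·K/W
Q = 110.3 × 25.6 / 1.9109 = 1477.7 W

1478 W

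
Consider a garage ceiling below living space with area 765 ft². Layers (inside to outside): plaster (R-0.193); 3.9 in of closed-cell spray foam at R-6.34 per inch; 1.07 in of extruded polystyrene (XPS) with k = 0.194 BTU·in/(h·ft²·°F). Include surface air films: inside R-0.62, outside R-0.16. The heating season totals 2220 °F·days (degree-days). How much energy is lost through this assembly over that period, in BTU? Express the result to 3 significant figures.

3.9 × 6.34 = 24.73
1.07/0.194 = 5.515
R_total = 0.62 + 0.193 + 24.73 + 5.515 + 0.16 = 31.21 ft²·°F·h/BTU
E = A × HDD × 24 / R = 765 × 2220 × 24 / 31.21 = 1306000 BTU

1310000 BTU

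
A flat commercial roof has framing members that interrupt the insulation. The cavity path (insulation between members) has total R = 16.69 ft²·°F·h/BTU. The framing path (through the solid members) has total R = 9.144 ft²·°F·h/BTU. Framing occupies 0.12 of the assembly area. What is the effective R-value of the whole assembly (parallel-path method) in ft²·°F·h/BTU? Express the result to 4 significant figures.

U_eff = 0.88/16.69 + 0.12/9.144 = 0.052726 + 0.013123 = 0.06585
R_eff = 1/U_eff = 15.186 ft²·°F·h/BTU

15.19 ft²·°F·h/BTU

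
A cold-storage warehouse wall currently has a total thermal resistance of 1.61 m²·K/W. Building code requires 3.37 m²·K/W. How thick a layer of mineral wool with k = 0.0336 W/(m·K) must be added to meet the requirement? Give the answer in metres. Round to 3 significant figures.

ΔR = 3.37 − 1.61 = 1.76 m²·K/W
L = ΔR × k = 1.76 × 0.0336 = 0.05914 m

0.0591 m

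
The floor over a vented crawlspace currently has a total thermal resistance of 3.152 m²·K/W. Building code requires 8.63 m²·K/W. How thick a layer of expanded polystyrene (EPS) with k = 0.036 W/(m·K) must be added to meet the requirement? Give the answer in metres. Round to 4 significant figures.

ΔR = 8.63 − 3.152 = 5.478 m²·K/W
L = ΔR × k = 5.478 × 0.036 = 0.19721 m

0.1972 m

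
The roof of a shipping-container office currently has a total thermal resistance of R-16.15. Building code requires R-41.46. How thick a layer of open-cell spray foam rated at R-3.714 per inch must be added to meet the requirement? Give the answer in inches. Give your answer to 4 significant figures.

6.815 in

ΔR = 41.46 − 16.15 = 25.31 ft²·°F·h/BTU
L = ΔR / (R/in) = 25.31/3.714 = 6.8148 in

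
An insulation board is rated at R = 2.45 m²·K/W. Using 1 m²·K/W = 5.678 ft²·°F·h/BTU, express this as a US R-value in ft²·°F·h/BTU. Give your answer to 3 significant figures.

13.9 ft²·°F·h/BTU

R_US = 2.45 × 5.678 = 13.91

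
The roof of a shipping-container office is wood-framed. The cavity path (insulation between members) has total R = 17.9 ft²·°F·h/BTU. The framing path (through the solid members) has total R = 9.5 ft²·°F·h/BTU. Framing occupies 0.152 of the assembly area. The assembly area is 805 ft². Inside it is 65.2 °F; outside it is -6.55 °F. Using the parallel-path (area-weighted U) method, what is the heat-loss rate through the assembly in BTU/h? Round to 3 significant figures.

3660 BTU/h

U_eff = 0.848/17.9 + 0.152/9.5 = 0.04737 + 0.016 = 0.06337
R_eff = 1/U_eff = 15.78 ft²·°F·h/BTU
Q = 805 × (65.2 − (-6.55)) / 15.78 = 3660 BTU/h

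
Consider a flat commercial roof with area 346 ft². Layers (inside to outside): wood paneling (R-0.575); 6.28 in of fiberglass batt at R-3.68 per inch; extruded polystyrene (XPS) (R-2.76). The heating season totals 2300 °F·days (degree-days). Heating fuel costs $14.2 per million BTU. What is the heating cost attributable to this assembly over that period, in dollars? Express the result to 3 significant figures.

10.3 dollars

6.28 × 3.68 = 23.11
R_total = 0.575 + 23.11 + 2.76 = 26.45 ft²·°F·h/BTU
E = A × HDD × 24 / R = 346 × 2300 × 24 / 26.45 = 722200 BTU
Cost = 722200/10⁶ × 14.2 = $10.26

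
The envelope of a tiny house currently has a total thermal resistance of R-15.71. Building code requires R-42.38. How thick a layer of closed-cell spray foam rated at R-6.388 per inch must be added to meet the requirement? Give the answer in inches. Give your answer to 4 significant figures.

ΔR = 42.38 − 15.71 = 26.67 ft²·°F·h/BTU
L = ΔR / (R/in) = 26.67/6.388 = 4.175 in

4.175 in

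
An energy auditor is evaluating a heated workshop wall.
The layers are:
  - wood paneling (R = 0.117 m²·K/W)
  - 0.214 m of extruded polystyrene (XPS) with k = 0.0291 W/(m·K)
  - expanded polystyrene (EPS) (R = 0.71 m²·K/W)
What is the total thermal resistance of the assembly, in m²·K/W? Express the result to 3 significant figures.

0.214/0.0291 = 7.354
R_total = 0.117 + 7.354 + 0.71 = 8.181 m²·K/W

8.18 m²·K/W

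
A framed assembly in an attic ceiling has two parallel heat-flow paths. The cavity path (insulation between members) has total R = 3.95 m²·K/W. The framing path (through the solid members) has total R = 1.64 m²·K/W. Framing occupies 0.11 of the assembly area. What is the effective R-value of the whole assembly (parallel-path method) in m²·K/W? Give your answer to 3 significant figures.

U_eff = 0.89/3.95 + 0.11/1.64 = 0.2253 + 0.06707 = 0.2924
R_eff = 1/U_eff = 3.42 m²·K/W

3.42 m²·K/W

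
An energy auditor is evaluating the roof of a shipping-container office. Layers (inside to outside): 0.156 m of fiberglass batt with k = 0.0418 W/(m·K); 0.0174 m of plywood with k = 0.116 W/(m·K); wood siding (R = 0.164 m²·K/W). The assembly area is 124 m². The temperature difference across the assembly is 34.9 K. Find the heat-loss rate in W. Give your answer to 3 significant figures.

0.156/0.0418 = 3.732
0.0174/0.116 = 0.15
R_total = 3.732 + 0.15 + 0.164 = 4.046 m²·K/W
Q = A·ΔT/R = 124 × 34.9 / 4.046 = 1070 W

1070 W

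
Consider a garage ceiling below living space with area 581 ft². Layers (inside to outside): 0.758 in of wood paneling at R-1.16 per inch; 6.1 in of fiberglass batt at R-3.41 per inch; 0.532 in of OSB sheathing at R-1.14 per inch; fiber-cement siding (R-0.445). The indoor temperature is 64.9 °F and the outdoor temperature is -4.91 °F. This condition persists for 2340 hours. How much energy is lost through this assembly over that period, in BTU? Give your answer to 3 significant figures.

0.758 × 1.16 = 0.8793
6.1 × 3.41 = 20.8
0.532 × 1.14 = 0.6065
R_total = 0.8793 + 20.8 + 0.6065 + 0.445 = 22.73 ft²·°F·h/BTU
Q = 581 × (64.9 − (-4.91)) / 22.73 = 1784 BTU/h
E = 1784 × 2340 = 4175000 BTU

4180000 BTU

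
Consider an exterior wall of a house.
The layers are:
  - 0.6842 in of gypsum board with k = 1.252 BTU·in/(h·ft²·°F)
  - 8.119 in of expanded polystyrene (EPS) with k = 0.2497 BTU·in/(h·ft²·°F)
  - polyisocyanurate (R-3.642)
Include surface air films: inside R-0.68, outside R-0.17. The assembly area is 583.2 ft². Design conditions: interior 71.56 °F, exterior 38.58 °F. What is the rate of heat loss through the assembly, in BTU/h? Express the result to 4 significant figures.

0.6842/1.252 = 0.54649
8.119/0.2497 = 32.515
R_total = 0.68 + 0.54649 + 32.515 + 3.642 + 0.17 = 37.554 ft²·°F·h/BTU
Q = A·ΔT/R = 583.2 × (71.56 − 38.58) / 37.554 = 512.17 BTU/h

512.2 BTU/h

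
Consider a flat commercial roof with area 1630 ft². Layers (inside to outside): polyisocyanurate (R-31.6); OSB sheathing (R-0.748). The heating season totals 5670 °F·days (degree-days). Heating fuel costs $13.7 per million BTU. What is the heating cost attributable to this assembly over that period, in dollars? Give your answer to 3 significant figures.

93.9 dollars

R_total = 31.6 + 0.748 = 32.35 ft²·°F·h/BTU
E = A × HDD × 24 / R = 1630 × 5670 × 24 / 32.35 = 6857000 BTU
Cost = 6857000/10⁶ × 13.7 = $93.94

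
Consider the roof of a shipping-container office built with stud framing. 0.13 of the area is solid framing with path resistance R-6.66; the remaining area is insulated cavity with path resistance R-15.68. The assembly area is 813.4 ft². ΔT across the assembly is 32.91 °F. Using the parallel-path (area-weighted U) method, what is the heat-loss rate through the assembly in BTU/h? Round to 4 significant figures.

2008 BTU/h

U_eff = 0.87/15.68 + 0.13/6.66 = 0.055485 + 0.01952 = 0.075004
R_eff = 1/U_eff = 13.333 ft²·°F·h/BTU
Q = 813.4 × 32.91 / 13.333 = 2007.8 BTU/h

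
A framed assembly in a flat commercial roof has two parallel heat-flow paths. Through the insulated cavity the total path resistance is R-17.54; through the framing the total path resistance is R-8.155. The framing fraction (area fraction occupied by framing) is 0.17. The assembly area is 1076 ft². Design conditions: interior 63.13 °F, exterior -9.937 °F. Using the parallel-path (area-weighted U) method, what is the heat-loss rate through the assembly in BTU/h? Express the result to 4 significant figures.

U_eff = 0.83/17.54 + 0.17/8.155 = 0.04732 + 0.020846 = 0.068167
R_eff = 1/U_eff = 14.67 ft²·°F·h/BTU
Q = 1076 × (63.13 − (-9.937)) / 14.67 = 5359.3 BTU/h

5359 BTU/h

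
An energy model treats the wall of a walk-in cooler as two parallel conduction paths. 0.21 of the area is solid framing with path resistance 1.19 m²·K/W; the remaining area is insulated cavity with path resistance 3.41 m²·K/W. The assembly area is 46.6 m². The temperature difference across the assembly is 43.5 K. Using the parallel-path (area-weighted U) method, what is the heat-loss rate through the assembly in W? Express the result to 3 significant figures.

U_eff = 0.79/3.41 + 0.21/1.19 = 0.2317 + 0.1765 = 0.4081
R_eff = 1/U_eff = 2.45 m²·K/W
Q = 46.6 × 43.5 / 2.45 = 827.3 W

827 W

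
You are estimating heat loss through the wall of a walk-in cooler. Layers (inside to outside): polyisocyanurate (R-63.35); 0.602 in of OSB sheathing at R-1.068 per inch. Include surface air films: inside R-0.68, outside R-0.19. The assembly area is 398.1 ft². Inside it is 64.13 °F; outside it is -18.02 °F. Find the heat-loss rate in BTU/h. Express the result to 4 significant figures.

0.602 × 1.068 = 0.64294
R_total = 0.68 + 63.35 + 0.64294 + 0.19 = 64.863 ft²·°F·h/BTU
Q = A·ΔT/R = 398.1 × (64.13 − (-18.02)) / 64.863 = 504.2 BTU/h

504.2 BTU/h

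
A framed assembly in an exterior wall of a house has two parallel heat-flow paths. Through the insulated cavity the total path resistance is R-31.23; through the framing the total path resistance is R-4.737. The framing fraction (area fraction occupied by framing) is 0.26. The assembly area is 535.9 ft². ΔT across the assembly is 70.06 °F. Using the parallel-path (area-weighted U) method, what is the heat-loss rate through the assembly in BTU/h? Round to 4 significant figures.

2950 BTU/h

U_eff = 0.74/31.23 + 0.26/4.737 = 0.023695 + 0.054887 = 0.078582
R_eff = 1/U_eff = 12.726 ft²·°F·h/BTU
Q = 535.9 × 70.06 / 12.726 = 2950.4 BTU/h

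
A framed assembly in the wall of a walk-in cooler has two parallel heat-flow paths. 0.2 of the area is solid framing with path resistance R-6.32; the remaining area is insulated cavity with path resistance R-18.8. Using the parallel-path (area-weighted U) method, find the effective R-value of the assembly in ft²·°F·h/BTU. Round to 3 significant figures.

13.5 ft²·°F·h/BTU

U_eff = 0.8/18.8 + 0.2/6.32 = 0.04255 + 0.03165 = 0.0742
R_eff = 1/U_eff = 13.48 ft²·°F·h/BTU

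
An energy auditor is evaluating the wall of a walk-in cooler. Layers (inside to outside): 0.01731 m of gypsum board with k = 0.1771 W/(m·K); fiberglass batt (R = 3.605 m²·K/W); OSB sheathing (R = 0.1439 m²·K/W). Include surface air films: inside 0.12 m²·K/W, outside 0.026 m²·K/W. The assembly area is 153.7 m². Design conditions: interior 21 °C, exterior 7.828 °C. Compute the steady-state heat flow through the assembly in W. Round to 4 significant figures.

0.01731/0.1771 = 0.097741
R_total = 0.12 + 0.097741 + 3.605 + 0.1439 + 0.026 = 3.9926 m²·K/W
Q = A·ΔT/R = 153.7 × (21 − 7.828) / 3.9926 = 507.07 W

507.1 W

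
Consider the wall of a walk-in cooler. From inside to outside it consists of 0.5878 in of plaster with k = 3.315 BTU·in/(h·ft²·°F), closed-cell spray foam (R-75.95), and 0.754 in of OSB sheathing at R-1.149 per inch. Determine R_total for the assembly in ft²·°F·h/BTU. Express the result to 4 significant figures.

76.99 ft²·°F·h/BTU

0.5878/3.315 = 0.17732
0.754 × 1.149 = 0.86635
R_total = 0.17732 + 75.95 + 0.86635 = 76.994 ft²·°F·h/BTU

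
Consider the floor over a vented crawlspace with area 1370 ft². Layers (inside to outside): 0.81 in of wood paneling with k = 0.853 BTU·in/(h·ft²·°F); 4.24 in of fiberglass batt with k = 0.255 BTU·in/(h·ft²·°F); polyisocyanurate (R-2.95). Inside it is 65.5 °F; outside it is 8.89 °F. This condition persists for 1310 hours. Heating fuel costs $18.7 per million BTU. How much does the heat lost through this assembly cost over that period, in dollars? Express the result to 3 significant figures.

92.6 dollars

0.81/0.853 = 0.9496
4.24/0.255 = 16.63
R_total = 0.9496 + 16.63 + 2.95 = 20.53 ft²·°F·h/BTU
Q = 1370 × (65.5 − 8.89) / 20.53 = 3778 BTU/h
E = 3778 × 1310 = 4949000 BTU
Cost = 4949000/10⁶ × 18.7 = $92.56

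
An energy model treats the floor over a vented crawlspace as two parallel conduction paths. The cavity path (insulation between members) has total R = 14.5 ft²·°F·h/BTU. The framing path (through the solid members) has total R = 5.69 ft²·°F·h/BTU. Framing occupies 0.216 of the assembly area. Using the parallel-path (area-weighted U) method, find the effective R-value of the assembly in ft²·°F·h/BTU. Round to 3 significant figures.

10.9 ft²·°F·h/BTU

U_eff = 0.784/14.5 + 0.216/5.69 = 0.05407 + 0.03796 = 0.09203
R_eff = 1/U_eff = 10.87 ft²·°F·h/BTU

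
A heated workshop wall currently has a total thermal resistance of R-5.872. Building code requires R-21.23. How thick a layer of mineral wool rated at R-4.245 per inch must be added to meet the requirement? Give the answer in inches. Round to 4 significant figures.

3.618 in

ΔR = 21.23 − 5.872 = 15.358 ft²·°F·h/BTU
L = ΔR / (R/in) = 15.358/4.245 = 3.6179 in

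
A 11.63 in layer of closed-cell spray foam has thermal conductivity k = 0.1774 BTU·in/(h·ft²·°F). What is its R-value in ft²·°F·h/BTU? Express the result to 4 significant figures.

R = L/k = 11.63/0.1774 = 65.558 ft²·°F·h/BTU

65.56 ft²·°F·h/BTU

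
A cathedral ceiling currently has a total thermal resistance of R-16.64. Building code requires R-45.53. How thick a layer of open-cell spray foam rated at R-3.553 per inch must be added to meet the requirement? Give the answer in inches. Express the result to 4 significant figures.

8.131 in

ΔR = 45.53 − 16.64 = 28.89 ft²·°F·h/BTU
L = ΔR / (R/in) = 28.89/3.553 = 8.1312 in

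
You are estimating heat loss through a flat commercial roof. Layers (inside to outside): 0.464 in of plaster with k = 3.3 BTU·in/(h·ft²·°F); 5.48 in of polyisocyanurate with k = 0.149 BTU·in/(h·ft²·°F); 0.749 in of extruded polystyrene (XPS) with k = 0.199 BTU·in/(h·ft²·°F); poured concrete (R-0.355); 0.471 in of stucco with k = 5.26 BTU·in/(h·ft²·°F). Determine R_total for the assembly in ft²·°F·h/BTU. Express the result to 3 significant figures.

41.1 ft²·°F·h/BTU

0.464/3.3 = 0.1406
5.48/0.149 = 36.78
0.749/0.199 = 3.764
0.471/5.26 = 0.08954
R_total = 0.1406 + 36.78 + 3.764 + 0.355 + 0.08954 = 41.13 ft²·°F·h/BTU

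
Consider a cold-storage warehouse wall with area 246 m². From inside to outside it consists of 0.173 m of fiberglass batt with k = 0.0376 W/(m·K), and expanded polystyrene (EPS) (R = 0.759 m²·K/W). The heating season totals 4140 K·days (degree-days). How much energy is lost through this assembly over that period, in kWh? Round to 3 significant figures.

0.173/0.0376 = 4.601
R_total = 4.601 + 0.759 = 5.36 m²·K/W
E = A × HDD × 24 / R / 1000 = 246 × 4140 × 24 / 5.36 / 1000 = 4560 kWh

4560 kWh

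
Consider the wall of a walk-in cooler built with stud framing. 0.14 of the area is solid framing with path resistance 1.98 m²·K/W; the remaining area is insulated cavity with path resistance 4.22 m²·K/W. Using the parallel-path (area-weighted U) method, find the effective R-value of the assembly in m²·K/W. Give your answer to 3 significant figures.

U_eff = 0.86/4.22 + 0.14/1.98 = 0.2038 + 0.07071 = 0.2745
R_eff = 1/U_eff = 3.643 m²·K/W

3.64 m²·K/W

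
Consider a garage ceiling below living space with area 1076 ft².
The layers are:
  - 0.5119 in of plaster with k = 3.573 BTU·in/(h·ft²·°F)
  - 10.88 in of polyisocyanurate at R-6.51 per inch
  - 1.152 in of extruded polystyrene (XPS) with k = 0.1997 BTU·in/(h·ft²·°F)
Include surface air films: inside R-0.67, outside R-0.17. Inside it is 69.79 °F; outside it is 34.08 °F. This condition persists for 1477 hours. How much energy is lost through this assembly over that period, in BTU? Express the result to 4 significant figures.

731500 BTU

0.5119/3.573 = 0.14327
10.88 × 6.51 = 70.829
1.152/0.1997 = 5.7687
R_total = 0.67 + 0.14327 + 70.829 + 5.7687 + 0.17 = 77.581 ft²·°F·h/BTU
Q = 1076 × (69.79 − 34.08) / 77.581 = 495.28 BTU/h
E = 495.28 × 1477 = 731520 BTU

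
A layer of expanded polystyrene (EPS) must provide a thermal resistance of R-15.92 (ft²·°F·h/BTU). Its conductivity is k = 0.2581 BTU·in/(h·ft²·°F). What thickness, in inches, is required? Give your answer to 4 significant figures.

4.109 in

L = R × k = 15.92 × 0.2581 = 4.109 in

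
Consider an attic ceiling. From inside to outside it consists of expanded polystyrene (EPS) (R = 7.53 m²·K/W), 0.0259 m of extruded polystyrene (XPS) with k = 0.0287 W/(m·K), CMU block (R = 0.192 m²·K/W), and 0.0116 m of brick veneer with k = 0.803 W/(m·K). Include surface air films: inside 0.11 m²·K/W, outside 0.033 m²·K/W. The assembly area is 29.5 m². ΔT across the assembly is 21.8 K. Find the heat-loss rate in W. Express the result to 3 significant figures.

73.2 W

0.0259/0.0287 = 0.9024
0.0116/0.803 = 0.01445
R_total = 0.11 + 7.53 + 0.9024 + 0.192 + 0.01445 + 0.033 = 8.782 m²·K/W
Q = A·ΔT/R = 29.5 × 21.8 / 8.782 = 73.23 W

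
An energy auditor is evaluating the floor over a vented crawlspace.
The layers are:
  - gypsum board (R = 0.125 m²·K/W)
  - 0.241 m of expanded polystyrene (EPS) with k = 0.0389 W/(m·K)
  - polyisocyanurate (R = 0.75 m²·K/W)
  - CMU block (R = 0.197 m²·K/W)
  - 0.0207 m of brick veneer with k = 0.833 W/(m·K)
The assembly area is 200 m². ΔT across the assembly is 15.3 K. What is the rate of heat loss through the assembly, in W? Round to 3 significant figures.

0.241/0.0389 = 6.195
0.0207/0.833 = 0.02485
R_total = 0.125 + 6.195 + 0.75 + 0.197 + 0.02485 = 7.292 m²·K/W
Q = A·ΔT/R = 200 × 15.3 / 7.292 = 419.6 W

420 W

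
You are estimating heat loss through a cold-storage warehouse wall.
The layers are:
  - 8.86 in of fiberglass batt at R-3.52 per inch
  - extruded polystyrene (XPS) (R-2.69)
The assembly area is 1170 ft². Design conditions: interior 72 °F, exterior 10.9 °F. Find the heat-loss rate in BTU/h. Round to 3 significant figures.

2110 BTU/h

8.86 × 3.52 = 31.19
R_total = 31.19 + 2.69 = 33.88 ft²·°F·h/BTU
Q = A·ΔT/R = 1170 × (72 − 10.9) / 33.88 = 2110 BTU/h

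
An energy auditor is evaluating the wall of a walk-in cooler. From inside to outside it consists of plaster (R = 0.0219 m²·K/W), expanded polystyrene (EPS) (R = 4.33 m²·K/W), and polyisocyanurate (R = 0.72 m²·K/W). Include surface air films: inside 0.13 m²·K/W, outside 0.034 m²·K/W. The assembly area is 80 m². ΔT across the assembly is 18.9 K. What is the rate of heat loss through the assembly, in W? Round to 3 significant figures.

289 W

R_total = 0.13 + 0.0219 + 4.33 + 0.72 + 0.034 = 5.236 m²·K/W
Q = A·ΔT/R = 80 × 18.9 / 5.236 = 288.8 W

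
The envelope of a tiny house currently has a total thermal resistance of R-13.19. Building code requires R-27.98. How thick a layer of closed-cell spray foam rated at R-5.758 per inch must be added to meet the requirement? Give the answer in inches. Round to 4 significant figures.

ΔR = 27.98 − 13.19 = 14.79 ft²·°F·h/BTU
L = ΔR / (R/in) = 14.79/5.758 = 2.5686 in

2.569 in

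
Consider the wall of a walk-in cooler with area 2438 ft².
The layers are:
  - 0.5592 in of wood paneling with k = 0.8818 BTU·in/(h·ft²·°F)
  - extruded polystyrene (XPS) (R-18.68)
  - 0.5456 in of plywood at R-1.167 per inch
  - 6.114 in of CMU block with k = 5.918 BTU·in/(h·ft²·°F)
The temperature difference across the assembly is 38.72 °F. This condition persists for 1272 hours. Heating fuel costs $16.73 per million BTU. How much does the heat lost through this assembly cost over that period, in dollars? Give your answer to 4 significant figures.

95.73 dollars

0.5592/0.8818 = 0.63416
0.5456 × 1.167 = 0.63672
6.114/5.918 = 1.0331
R_total = 0.63416 + 18.68 + 0.63672 + 1.0331 = 20.984 ft²·°F·h/BTU
Q = 2438 × 38.72 / 20.984 = 4498.6 BTU/h
E = 4498.6 × 1272 = 5722300 BTU
Cost = 5722300/10⁶ × 16.73 = $95.734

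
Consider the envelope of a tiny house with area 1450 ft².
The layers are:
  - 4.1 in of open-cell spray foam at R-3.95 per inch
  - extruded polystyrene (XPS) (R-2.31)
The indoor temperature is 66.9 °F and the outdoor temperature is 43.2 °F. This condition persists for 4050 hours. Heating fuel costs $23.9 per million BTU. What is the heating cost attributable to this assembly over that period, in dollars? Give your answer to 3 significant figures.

4.1 × 3.95 = 16.2
R_total = 16.2 + 2.31 = 18.5 ft²·°F·h/BTU
Q = 1450 × (66.9 − 43.2) / 18.5 = 1857 BTU/h
E = 1857 × 4050 = 7521000 BTU
Cost = 7521000/10⁶ × 23.9 = $179.8

180 dollars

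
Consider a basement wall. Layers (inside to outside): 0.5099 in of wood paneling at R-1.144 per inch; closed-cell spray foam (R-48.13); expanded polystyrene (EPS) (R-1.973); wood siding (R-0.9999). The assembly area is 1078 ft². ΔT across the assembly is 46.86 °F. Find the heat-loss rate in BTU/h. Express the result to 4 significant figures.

0.5099 × 1.144 = 0.58333
R_total = 0.58333 + 48.13 + 1.973 + 0.9999 = 51.686 ft²·°F·h/BTU
Q = A·ΔT/R = 1078 × 46.86 / 51.686 = 977.34 BTU/h

977.3 BTU/h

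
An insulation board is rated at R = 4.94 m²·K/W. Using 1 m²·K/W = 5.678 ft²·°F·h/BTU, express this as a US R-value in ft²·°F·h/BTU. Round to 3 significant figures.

R_US = 4.94 × 5.678 = 28.05

28.0 ft²·°F·h/BTU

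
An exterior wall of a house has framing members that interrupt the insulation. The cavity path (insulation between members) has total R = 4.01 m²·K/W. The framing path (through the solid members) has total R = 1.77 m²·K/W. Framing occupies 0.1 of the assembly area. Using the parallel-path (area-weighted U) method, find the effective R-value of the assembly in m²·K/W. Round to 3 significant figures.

3.56 m²·K/W

U_eff = 0.9/4.01 + 0.1/1.77 = 0.2244 + 0.0565 = 0.2809
R_eff = 1/U_eff = 3.56 m²·K/W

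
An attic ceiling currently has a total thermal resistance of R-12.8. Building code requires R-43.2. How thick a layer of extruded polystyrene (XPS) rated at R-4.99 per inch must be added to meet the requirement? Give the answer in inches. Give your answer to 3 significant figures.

6.09 in

ΔR = 43.2 − 12.8 = 30.4 ft²·°F·h/BTU
L = ΔR / (R/in) = 30.4/4.99 = 6.092 in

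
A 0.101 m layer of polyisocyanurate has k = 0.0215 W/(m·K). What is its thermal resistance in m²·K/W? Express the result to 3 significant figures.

4.70 m²·K/W

R = L/k = 0.101/0.0215 = 4.698 m²·K/W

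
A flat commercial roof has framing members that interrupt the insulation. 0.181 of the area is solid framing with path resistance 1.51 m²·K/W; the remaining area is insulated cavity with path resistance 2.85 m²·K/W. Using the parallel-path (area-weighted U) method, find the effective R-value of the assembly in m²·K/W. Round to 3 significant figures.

2.46 m²·K/W

U_eff = 0.819/2.85 + 0.181/1.51 = 0.2874 + 0.1199 = 0.4072
R_eff = 1/U_eff = 2.456 m²·K/W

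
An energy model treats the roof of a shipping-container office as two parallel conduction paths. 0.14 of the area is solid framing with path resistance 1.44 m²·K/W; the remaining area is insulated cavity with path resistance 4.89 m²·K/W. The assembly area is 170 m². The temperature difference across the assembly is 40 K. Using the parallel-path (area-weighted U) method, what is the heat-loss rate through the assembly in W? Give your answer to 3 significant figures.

1860 W

U_eff = 0.86/4.89 + 0.14/1.44 = 0.1759 + 0.09722 = 0.2731
R_eff = 1/U_eff = 3.662 m²·K/W
Q = 170 × 40 / 3.662 = 1857 W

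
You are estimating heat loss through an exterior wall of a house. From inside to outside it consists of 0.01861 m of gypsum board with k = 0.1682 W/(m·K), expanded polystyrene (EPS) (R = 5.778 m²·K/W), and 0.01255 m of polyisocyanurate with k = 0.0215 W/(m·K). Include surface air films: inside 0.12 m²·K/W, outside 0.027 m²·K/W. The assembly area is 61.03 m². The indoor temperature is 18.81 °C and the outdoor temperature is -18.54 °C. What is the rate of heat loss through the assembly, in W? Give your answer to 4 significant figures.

344.4 W

0.01861/0.1682 = 0.11064
0.01255/0.0215 = 0.58372
R_total = 0.12 + 0.11064 + 5.778 + 0.58372 + 0.027 = 6.6194 m²·K/W
Q = A·ΔT/R = 61.03 × (18.81 − (-18.54)) / 6.6194 = 344.36 W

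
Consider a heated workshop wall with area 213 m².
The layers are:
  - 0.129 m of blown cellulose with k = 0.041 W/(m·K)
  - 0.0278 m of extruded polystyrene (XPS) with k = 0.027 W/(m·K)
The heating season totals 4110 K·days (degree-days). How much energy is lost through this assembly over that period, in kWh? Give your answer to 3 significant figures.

5030 kWh

0.129/0.041 = 3.146
0.0278/0.027 = 1.03
R_total = 3.146 + 1.03 = 4.176 m²·K/W
E = A × HDD × 24 / R / 1000 = 213 × 4110 × 24 / 4.176 / 1000 = 5031 kWh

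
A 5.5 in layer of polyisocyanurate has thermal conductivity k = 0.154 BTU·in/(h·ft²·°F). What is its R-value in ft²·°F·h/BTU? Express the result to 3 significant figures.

35.7 ft²·°F·h/BTU

R = L/k = 5.5/0.154 = 35.71 ft²·°F·h/BTU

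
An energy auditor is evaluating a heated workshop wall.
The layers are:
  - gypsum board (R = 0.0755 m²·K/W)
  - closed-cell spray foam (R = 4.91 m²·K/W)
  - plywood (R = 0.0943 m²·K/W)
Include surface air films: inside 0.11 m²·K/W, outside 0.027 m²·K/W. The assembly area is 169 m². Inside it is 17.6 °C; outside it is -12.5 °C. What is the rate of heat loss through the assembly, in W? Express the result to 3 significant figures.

975 W

R_total = 0.11 + 0.0755 + 4.91 + 0.0943 + 0.027 = 5.217 m²·K/W
Q = A·ΔT/R = 169 × (17.6 − (-12.5)) / 5.217 = 975.1 W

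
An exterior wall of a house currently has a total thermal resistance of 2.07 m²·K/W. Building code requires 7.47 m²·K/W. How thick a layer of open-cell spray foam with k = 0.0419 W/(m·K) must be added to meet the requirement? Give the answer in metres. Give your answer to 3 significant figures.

ΔR = 7.47 − 2.07 = 5.4 m²·K/W
L = ΔR × k = 5.4 × 0.0419 = 0.2263 m

0.226 m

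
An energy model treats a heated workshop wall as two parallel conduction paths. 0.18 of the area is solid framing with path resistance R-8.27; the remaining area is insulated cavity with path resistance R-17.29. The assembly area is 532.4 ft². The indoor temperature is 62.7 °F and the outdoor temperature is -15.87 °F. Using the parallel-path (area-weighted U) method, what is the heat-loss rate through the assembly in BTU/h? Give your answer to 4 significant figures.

2894 BTU/h

U_eff = 0.82/17.29 + 0.18/8.27 = 0.047426 + 0.021765 = 0.069192
R_eff = 1/U_eff = 14.453 ft²·°F·h/BTU
Q = 532.4 × (62.7 − (-15.87)) / 14.453 = 2894.3 BTU/h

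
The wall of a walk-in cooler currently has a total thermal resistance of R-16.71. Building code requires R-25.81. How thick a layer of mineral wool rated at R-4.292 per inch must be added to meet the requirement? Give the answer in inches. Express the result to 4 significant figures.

2.120 in

ΔR = 25.81 − 16.71 = 9.1 ft²·°F·h/BTU
L = ΔR / (R/in) = 9.1/4.292 = 2.1202 in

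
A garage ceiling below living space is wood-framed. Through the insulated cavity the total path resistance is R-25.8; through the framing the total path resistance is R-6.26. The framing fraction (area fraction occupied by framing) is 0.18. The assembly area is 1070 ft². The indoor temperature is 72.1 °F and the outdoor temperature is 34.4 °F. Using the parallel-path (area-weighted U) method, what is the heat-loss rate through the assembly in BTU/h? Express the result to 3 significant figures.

U_eff = 0.82/25.8 + 0.18/6.26 = 0.03178 + 0.02875 = 0.06054
R_eff = 1/U_eff = 16.52 ft²·°F·h/BTU
Q = 1070 × (72.1 − 34.4) / 16.52 = 2442 BTU/h

2440 BTU/h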